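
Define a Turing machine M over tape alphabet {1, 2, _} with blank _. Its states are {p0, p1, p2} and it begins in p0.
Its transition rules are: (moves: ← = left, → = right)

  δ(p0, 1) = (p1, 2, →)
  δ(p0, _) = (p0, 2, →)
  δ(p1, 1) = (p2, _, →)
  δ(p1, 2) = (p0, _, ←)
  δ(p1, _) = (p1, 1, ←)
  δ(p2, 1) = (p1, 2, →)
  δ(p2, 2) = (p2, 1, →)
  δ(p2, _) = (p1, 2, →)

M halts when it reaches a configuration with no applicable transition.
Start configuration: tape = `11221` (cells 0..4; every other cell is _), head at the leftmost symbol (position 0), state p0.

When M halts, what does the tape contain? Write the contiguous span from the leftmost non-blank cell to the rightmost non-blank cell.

222222_1

state=p0 head=0 tape=[1]1221___   (p0,1)→(p1,2,→)
state=p1 head=1 tape=2[1]221___   (p1,1)→(p2,_,→)
state=p2 head=2 tape=2_[2]21___   (p2,2)→(p2,1,→)
state=p2 head=3 tape=2_1[2]1___   (p2,2)→(p2,1,→)
state=p2 head=4 tape=2_11[1]___   (p2,1)→(p1,2,→)
state=p1 head=5 tape=2_112[_]__   (p1,_)→(p1,1,←)
state=p1 head=4 tape=2_11[2]1__   (p1,2)→(p0,_,←)
state=p0 head=3 tape=2_1[1]_1__   (p0,1)→(p1,2,→)
state=p1 head=4 tape=2_12[_]1__   (p1,_)→(p1,1,←)
state=p1 head=3 tape=2_1[2]11__   (p1,2)→(p0,_,←)
state=p0 head=2 tape=2_[1]_11__   (p0,1)→(p1,2,→)
state=p1 head=3 tape=2_2[_]11__   (p1,_)→(p1,1,←)
state=p1 head=2 tape=2_[2]111__   (p1,2)→(p0,_,←)
state=p0 head=1 tape=2[_]_111__   (p0,_)→(p0,2,→)
state=p0 head=2 tape=22[_]111__   (p0,_)→(p0,2,→)
state=p0 head=3 tape=222[1]11__   (p0,1)→(p1,2,→)
state=p1 head=4 tape=2222[1]1__   (p1,1)→(p2,_,→)
state=p2 head=5 tape=2222_[1]__   (p2,1)→(p1,2,→)
state=p1 head=6 tape=2222_2[_]_   (p1,_)→(p1,1,←)
state=p1 head=5 tape=2222_[2]1_   (p1,2)→(p0,_,←)
state=p0 head=4 tape=2222[_]_1_   (p0,_)→(p0,2,→)
state=p0 head=5 tape=22222[_]1_   (p0,_)→(p0,2,→)
state=p0 head=6 tape=222222[1]_   (p0,1)→(p1,2,→)
state=p1 head=7 tape=2222222[_]   (p1,_)→(p1,1,←)
state=p1 head=6 tape=222222[2]1   (p1,2)→(p0,_,←)
state=p0 head=5 tape=22222[2]_1
The non-blank tape span at halt is 222222_1.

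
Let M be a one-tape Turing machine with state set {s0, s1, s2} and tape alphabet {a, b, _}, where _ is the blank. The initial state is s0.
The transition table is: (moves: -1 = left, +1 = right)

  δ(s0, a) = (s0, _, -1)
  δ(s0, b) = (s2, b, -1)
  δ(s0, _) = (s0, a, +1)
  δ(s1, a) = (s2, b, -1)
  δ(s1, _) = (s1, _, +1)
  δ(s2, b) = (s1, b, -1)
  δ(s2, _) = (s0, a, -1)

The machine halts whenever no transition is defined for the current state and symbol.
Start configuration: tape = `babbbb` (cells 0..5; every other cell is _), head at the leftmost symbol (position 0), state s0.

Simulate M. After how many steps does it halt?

s0 | ___[b]abbbb   read b → write b, move -1, go to s2
s2 | __[_]babbbb   read _ → write a, move -1, go to s0
s0 | _[_]ababbbb   read _ → write a, move +1, go to s0
s0 | _a[a]babbbb   read a → write _, move -1, go to s0
s0 | _[a]_babbbb   read a → write _, move -1, go to s0
s0 | [_]__babbbb   read _ → write a, move +1, go to s0
s0 | a[_]_babbbb   read _ → write a, move +1, go to s0
s0 | aa[_]babbbb   read _ → write a, move +1, go to s0
s0 | aaa[b]abbbb   read b → write b, move -1, go to s2
s2 | aa[a]babbbb
M halts after 9 transitions.

9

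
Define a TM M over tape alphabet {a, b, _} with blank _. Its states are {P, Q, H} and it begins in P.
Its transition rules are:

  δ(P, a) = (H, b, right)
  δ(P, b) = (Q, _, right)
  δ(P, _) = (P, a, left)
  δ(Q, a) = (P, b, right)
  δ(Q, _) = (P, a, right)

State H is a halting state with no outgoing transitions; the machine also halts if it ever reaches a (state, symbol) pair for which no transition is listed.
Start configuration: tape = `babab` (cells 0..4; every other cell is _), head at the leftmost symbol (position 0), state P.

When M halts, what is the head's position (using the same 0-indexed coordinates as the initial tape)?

state=P head=0 tape=[b]abab__   (P,b)→(Q,_,right)
state=Q head=1 tape=_[a]bab__   (Q,a)→(P,b,right)
state=P head=2 tape=_b[b]ab__   (P,b)→(Q,_,right)
state=Q head=3 tape=_b_[a]b__   (Q,a)→(P,b,right)
state=P head=4 tape=_b_b[b]__   (P,b)→(Q,_,right)
state=Q head=5 tape=_b_b_[_]_   (Q,_)→(P,a,right)
state=P head=6 tape=_b_b_a[_]   (P,_)→(P,a,left)
state=P head=5 tape=_b_b_[a]a   (P,a)→(H,b,right)
state=H head=6 tape=_b_b_b[a]
At halt the head is at cell 6.

6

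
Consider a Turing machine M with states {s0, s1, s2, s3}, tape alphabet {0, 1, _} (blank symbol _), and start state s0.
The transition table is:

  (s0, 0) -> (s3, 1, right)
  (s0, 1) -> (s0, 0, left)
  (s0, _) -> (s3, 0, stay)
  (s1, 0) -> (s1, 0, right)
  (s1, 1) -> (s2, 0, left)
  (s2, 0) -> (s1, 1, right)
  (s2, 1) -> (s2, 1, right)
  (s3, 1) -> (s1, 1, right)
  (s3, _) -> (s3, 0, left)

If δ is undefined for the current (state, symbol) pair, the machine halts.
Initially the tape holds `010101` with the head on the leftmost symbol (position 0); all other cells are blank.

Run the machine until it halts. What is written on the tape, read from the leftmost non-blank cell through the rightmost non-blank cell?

111010

state=s0 head=0 tape=[0]10101_   (s0,0)→(s3,1,right)
state=s3 head=1 tape=1[1]0101_   (s3,1)→(s1,1,right)
state=s1 head=2 tape=11[0]101_   (s1,0)→(s1,0,right)
state=s1 head=3 tape=110[1]01_   (s1,1)→(s2,0,left)
state=s2 head=2 tape=11[0]001_   (s2,0)→(s1,1,right)
state=s1 head=3 tape=111[0]01_   (s1,0)→(s1,0,right)
state=s1 head=4 tape=1110[0]1_   (s1,0)→(s1,0,right)
state=s1 head=5 tape=11100[1]_   (s1,1)→(s2,0,left)
state=s2 head=4 tape=1110[0]0_   (s2,0)→(s1,1,right)
state=s1 head=5 tape=11101[0]_   (s1,0)→(s1,0,right)
state=s1 head=6 tape=111010[_]
The non-blank tape span at halt is 111010.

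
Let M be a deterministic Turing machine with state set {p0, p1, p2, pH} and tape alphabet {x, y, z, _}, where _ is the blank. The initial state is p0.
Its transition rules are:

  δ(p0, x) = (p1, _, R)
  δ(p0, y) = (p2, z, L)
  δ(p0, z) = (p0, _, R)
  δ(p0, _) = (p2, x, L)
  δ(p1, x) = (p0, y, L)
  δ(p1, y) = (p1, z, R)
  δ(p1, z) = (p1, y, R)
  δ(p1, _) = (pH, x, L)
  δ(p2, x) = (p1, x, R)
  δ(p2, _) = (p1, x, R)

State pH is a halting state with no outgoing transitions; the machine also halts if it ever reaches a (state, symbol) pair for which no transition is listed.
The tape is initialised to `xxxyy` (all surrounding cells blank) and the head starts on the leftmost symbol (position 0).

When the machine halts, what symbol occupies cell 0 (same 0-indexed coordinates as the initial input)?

z

state=p0 head=0 tape=_[x]xxyy_   (p0,x)→(p1,_,R)
state=p1 head=1 tape=__[x]xyy_   (p1,x)→(p0,y,L)
state=p0 head=0 tape=_[_]yxyy_   (p0,_)→(p2,x,L)
state=p2 head=-1 tape=[_]xyxyy_   (p2,_)→(p1,x,R)
state=p1 head=0 tape=x[x]yxyy_   (p1,x)→(p0,y,L)
state=p0 head=-1 tape=[x]yyxyy_   (p0,x)→(p1,_,R)
state=p1 head=0 tape=_[y]yxyy_   (p1,y)→(p1,z,R)
state=p1 head=1 tape=_z[y]xyy_   (p1,y)→(p1,z,R)
state=p1 head=2 tape=_zz[x]yy_   (p1,x)→(p0,y,L)
state=p0 head=1 tape=_z[z]yyy_   (p0,z)→(p0,_,R)
state=p0 head=2 tape=_z_[y]yy_   (p0,y)→(p2,z,L)
state=p2 head=1 tape=_z[_]zyy_   (p2,_)→(p1,x,R)
state=p1 head=2 tape=_zx[z]yy_   (p1,z)→(p1,y,R)
state=p1 head=3 tape=_zxy[y]y_   (p1,y)→(p1,z,R)
state=p1 head=4 tape=_zxyz[y]_   (p1,y)→(p1,z,R)
state=p1 head=5 tape=_zxyzz[_]   (p1,_)→(pH,x,L)
state=pH head=4 tape=_zxyz[z]x
Cell 0 holds z when M halts.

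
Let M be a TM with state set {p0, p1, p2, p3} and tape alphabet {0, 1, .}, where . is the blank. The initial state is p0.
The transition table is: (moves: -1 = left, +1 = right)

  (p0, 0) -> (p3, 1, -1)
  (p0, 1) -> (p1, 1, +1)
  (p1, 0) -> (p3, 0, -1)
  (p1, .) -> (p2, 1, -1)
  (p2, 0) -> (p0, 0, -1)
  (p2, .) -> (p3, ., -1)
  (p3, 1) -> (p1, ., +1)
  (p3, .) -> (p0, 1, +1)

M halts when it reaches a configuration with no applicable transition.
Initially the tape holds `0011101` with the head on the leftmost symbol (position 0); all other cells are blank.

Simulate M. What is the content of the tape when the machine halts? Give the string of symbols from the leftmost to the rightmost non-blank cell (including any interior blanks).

state=p0 head=0 tape=.[0]011101   (p0,0)→(p3,1,-1)
state=p3 head=-1 tape=[.]1011101   (p3,.)→(p0,1,+1)
state=p0 head=0 tape=1[1]011101   (p0,1)→(p1,1,+1)
state=p1 head=1 tape=11[0]11101   (p1,0)→(p3,0,-1)
state=p3 head=0 tape=1[1]011101   (p3,1)→(p1,.,+1)
state=p1 head=1 tape=1.[0]11101   (p1,0)→(p3,0,-1)
state=p3 head=0 tape=1[.]011101   (p3,.)→(p0,1,+1)
state=p0 head=1 tape=11[0]11101   (p0,0)→(p3,1,-1)
state=p3 head=0 tape=1[1]111101   (p3,1)→(p1,.,+1)
state=p1 head=1 tape=1.[1]11101
The non-blank tape span at halt is 1.111101.

1.111101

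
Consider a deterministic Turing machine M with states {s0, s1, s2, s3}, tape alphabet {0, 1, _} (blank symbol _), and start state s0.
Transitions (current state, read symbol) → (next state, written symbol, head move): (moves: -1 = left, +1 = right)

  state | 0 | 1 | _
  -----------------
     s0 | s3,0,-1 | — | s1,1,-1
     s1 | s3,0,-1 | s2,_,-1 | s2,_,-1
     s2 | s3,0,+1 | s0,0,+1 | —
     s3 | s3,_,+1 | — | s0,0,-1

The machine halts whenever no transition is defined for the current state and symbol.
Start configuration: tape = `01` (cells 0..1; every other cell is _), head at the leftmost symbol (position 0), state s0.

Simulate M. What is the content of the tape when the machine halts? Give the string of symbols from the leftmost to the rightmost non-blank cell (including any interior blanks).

s0 | ____[0]1   read 0 → write 0, move -1, go to s3
s3 | ___[_]01   read _ → write 0, move -1, go to s0
s0 | __[_]001   read _ → write 1, move -1, go to s1
s1 | _[_]1001   read _ → write _, move -1, go to s2
s2 | [_]_1001
The non-blank tape span at halt is 1001.

1001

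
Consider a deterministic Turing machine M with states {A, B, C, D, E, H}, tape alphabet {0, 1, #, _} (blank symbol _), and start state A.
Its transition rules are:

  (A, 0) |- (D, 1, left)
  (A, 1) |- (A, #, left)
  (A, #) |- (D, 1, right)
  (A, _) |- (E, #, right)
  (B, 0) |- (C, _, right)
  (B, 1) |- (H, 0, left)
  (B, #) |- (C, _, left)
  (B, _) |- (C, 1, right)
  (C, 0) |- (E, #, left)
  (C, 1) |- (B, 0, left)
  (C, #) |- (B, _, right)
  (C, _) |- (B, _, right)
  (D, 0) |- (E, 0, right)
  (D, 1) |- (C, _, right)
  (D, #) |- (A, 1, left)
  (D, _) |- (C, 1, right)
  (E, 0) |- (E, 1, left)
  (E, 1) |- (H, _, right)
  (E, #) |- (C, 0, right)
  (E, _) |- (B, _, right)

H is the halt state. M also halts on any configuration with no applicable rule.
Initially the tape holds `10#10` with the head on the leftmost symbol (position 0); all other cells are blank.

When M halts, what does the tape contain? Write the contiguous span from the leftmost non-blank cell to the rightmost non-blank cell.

1_000

A | _[1]0#10   read 1 → write #, move left, go to A
A | [_]#0#10   read _ → write #, move right, go to E
E | #[#]0#10   read # → write 0, move right, go to C
C | #0[0]#10   read 0 → write #, move left, go to E
E | #[0]##10   read 0 → write 1, move left, go to E
E | [#]1##10   read # → write 0, move right, go to C
C | 0[1]##10   read 1 → write 0, move left, go to B
B | [0]0##10   read 0 → write _, move right, go to C
C | _[0]##10   read 0 → write #, move left, go to E
E | [_]###10   read _ → write _, move right, go to B
B | _[#]##10   read # → write _, move left, go to C
C | [_]_##10   read _ → write _, move right, go to B
B | _[_]##10   read _ → write 1, move right, go to C
C | _1[#]#10   read # → write _, move right, go to B
B | _1_[#]10   read # → write _, move left, go to C
C | _1[_]_10   read _ → write _, move right, go to B
B | _1_[_]10   read _ → write 1, move right, go to C
C | _1_1[1]0   read 1 → write 0, move left, go to B
B | _1_[1]00   read 1 → write 0, move left, go to H
H | _1[_]000
The non-blank tape span at halt is 1_000.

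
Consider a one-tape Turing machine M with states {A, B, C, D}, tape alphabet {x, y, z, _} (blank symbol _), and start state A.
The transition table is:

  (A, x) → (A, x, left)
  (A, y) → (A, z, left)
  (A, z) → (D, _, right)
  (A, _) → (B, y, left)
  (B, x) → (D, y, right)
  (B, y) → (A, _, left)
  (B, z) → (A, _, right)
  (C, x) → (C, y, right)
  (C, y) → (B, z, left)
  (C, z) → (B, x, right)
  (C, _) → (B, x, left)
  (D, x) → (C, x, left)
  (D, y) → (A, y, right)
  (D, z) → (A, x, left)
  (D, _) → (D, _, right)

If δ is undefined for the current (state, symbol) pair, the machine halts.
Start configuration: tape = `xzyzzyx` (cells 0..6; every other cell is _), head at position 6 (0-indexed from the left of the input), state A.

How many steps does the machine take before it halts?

A | xzyzzy[x]   read x → write x, move left, go to A
A | xzyzz[y]x   read y → write z, move left, go to A
A | xzyz[z]zx   read z → write _, move right, go to D
D | xzyz_[z]x   read z → write x, move left, go to A
A | xzyz[_]xx   read _ → write y, move left, go to B
B | xzy[z]yxx   read z → write _, move right, go to A
A | xzy_[y]xx   read y → write z, move left, go to A
A | xzy[_]zxx   read _ → write y, move left, go to B
B | xz[y]yzxx   read y → write _, move left, go to A
A | x[z]_yzxx   read z → write _, move right, go to D
D | x_[_]yzxx   read _ → write _, move right, go to D
D | x__[y]zxx   read y → write y, move right, go to A
A | x__y[z]xx   read z → write _, move right, go to D
D | x__y_[x]x   read x → write x, move left, go to C
C | x__y[_]xx   read _ → write x, move left, go to B
B | x__[y]xxx   read y → write _, move left, go to A
A | x_[_]_xxx   read _ → write y, move left, go to B
B | x[_]y_xxx
M halts after 17 transitions.

17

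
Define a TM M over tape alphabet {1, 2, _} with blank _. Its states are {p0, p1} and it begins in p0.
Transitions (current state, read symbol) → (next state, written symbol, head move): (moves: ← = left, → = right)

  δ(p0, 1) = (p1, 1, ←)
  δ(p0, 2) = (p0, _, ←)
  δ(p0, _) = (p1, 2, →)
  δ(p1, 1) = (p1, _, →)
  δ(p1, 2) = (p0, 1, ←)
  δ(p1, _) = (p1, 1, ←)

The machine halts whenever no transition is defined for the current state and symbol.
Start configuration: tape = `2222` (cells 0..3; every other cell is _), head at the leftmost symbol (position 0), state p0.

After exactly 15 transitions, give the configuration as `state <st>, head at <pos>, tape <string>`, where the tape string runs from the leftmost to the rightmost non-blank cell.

state p1, head at 3, tape 2_2221

p0 | __[2]222   read 2 → write _, move ←, go to p0
p0 | _[_]_222   read _ → write 2, move →, go to p1
p1 | _2[_]222   read _ → write 1, move ←, go to p1
p1 | _[2]1222   read 2 → write 1, move ←, go to p0
p0 | [_]11222   read _ → write 2, move →, go to p1
p1 | 2[1]1222   read 1 → write _, move →, go to p1
p1 | 2_[1]222   read 1 → write _, move →, go to p1
p1 | 2__[2]22   read 2 → write 1, move ←, go to p0
p0 | 2_[_]122   read _ → write 2, move →, go to p1
p1 | 2_2[1]22   read 1 → write _, move →, go to p1
p1 | 2_2_[2]2   read 2 → write 1, move ←, go to p0
p0 | 2_2[_]12   read _ → write 2, move →, go to p1
p1 | 2_22[1]2   read 1 → write _, move →, go to p1
p1 | 2_22_[2]   read 2 → write 1, move ←, go to p0
p0 | 2_22[_]1   read _ → write 2, move →, go to p1
p1 | 2_222[1]
After 15 steps: state p1, head at 3, tape 2_2221.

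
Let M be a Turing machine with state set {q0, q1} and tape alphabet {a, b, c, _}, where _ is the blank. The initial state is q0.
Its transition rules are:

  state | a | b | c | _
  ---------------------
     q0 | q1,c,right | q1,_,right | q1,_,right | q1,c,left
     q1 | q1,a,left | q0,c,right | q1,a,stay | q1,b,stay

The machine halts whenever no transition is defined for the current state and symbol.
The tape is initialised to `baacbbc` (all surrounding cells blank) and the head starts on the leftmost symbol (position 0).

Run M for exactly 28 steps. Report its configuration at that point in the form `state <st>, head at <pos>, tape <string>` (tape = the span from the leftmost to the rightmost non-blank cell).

state q0, head at -2, tape caaaaacbbc

q0 | ___[b]aacbbc   read b → write _, move right, go to q1
q1 | ____[a]acbbc   read a → write a, move left, go to q1
q1 | ___[_]aacbbc   read _ → write b, move stay, go to q1
q1 | ___[b]aacbbc   read b → write c, move right, go to q0
q0 | ___c[a]acbbc   read a → write c, move right, go to q1
q1 | ___cc[a]cbbc   read a → write a, move left, go to q1
q1 | ___c[c]acbbc   read c → write a, move stay, go to q1
q1 | ___c[a]acbbc   read a → write a, move left, go to q1
q1 | ___[c]aacbbc   read c → write a, move stay, go to q1
q1 | ___[a]aacbbc   read a → write a, move left, go to q1
q1 | __[_]aaacbbc   read _ → write b, move stay, go to q1
q1 | __[b]aaacbbc   read b → write c, move right, go to q0
q0 | __c[a]aacbbc   read a → write c, move right, go to q1
q1 | __cc[a]acbbc   read a → write a, move left, go to q1
q1 | __c[c]aacbbc   read c → write a, move stay, go to q1
q1 | __c[a]aacbbc   read a → write a, move left, go to q1
q1 | __[c]aaacbbc   read c → write a, move stay, go to q1
q1 | __[a]aaacbbc   read a → write a, move left, go to q1
q1 | _[_]aaaacbbc   read _ → write b, move stay, go to q1
q1 | _[b]aaaacbbc   read b → write c, move right, go to q0
q0 | _c[a]aaacbbc   read a → write c, move right, go to q1
q1 | _cc[a]aacbbc   read a → write a, move left, go to q1
q1 | _c[c]aaacbbc   read c → write a, move stay, go to q1
q1 | _c[a]aaacbbc   read a → write a, move left, go to q1
q1 | _[c]aaaacbbc   read c → write a, move stay, go to q1
q1 | _[a]aaaacbbc   read a → write a, move left, go to q1
q1 | [_]aaaaacbbc   read _ → write b, move stay, go to q1
q1 | [b]aaaaacbbc   read b → write c, move right, go to q0
q0 | c[a]aaaacbbc
After 28 steps: state q0, head at -2, tape caaaaacbbc.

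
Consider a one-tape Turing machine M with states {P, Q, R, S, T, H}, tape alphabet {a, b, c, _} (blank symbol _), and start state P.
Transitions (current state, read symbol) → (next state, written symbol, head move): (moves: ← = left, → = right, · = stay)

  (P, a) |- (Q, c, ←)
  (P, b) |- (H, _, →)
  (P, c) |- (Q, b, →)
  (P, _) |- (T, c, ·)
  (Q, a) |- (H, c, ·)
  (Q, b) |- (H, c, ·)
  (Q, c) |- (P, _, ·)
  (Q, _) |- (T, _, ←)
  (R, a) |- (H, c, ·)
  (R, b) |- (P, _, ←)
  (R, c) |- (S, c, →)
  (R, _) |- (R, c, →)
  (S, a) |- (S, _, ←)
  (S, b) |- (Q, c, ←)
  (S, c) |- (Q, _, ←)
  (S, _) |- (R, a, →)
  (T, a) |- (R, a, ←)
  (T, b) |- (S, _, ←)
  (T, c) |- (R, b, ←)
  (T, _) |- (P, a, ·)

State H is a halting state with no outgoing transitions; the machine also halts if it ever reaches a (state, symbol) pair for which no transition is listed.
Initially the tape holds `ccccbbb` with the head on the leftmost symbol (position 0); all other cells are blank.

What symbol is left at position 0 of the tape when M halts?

_

P | ___[c]cccbbb   read c → write b, move →, go to Q
Q | ___b[c]ccbbb   read c → write _, move ·, go to P
P | ___b[_]ccbbb   read _ → write c, move ·, go to T
T | ___b[c]ccbbb   read c → write b, move ←, go to R
R | ___[b]bccbbb   read b → write _, move ←, go to P
P | __[_]_bccbbb   read _ → write c, move ·, go to T
T | __[c]_bccbbb   read c → write b, move ←, go to R
R | _[_]b_bccbbb   read _ → write c, move →, go to R
R | _c[b]_bccbbb   read b → write _, move ←, go to P
P | _[c]__bccbbb   read c → write b, move →, go to Q
Q | _b[_]_bccbbb   read _ → write _, move ←, go to T
T | _[b]__bccbbb   read b → write _, move ←, go to S
S | [_]___bccbbb   read _ → write a, move →, go to R
R | a[_]__bccbbb   read _ → write c, move →, go to R
R | ac[_]_bccbbb   read _ → write c, move →, go to R
R | acc[_]bccbbb   read _ → write c, move →, go to R
R | accc[b]ccbbb   read b → write _, move ←, go to P
P | acc[c]_ccbbb   read c → write b, move →, go to Q
Q | accb[_]ccbbb   read _ → write _, move ←, go to T
T | acc[b]_ccbbb   read b → write _, move ←, go to S
S | ac[c]__ccbbb   read c → write _, move ←, go to Q
Q | a[c]___ccbbb   read c → write _, move ·, go to P
P | a[_]___ccbbb   read _ → write c, move ·, go to T
T | a[c]___ccbbb   read c → write b, move ←, go to R
R | [a]b___ccbbb   read a → write c, move ·, go to H
H | [c]b___ccbbb
Cell 0 holds _ when M halts.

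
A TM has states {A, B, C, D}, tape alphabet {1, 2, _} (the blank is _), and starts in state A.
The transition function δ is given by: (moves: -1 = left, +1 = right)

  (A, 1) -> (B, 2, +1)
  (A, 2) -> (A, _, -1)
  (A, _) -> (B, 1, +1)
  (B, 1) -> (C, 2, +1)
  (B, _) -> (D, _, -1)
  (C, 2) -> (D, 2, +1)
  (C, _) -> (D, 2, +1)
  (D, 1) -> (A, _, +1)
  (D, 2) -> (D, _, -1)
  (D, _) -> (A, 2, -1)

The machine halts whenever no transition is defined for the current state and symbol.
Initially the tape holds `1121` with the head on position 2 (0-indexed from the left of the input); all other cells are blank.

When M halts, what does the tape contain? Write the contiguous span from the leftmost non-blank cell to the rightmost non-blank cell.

12___2

A | 11[2]1__   read 2 → write _, move -1, go to A
A | 1[1]_1__   read 1 → write 2, move +1, go to B
B | 12[_]1__   read _ → write _, move -1, go to D
D | 1[2]_1__   read 2 → write _, move -1, go to D
D | [1]__1__   read 1 → write _, move +1, go to A
A | _[_]_1__   read _ → write 1, move +1, go to B
B | _1[_]1__   read _ → write _, move -1, go to D
D | _[1]_1__   read 1 → write _, move +1, go to A
A | __[_]1__   read _ → write 1, move +1, go to B
B | __1[1]__   read 1 → write 2, move +1, go to C
C | __12[_]_   read _ → write 2, move +1, go to D
D | __122[_]   read _ → write 2, move -1, go to A
A | __12[2]2   read 2 → write _, move -1, go to A
A | __1[2]_2   read 2 → write _, move -1, go to A
A | __[1]__2   read 1 → write 2, move +1, go to B
B | __2[_]_2   read _ → write _, move -1, go to D
D | __[2]__2   read 2 → write _, move -1, go to D
D | _[_]___2   read _ → write 2, move -1, go to A
A | [_]2___2   read _ → write 1, move +1, go to B
B | 1[2]___2
The non-blank tape span at halt is 12___2.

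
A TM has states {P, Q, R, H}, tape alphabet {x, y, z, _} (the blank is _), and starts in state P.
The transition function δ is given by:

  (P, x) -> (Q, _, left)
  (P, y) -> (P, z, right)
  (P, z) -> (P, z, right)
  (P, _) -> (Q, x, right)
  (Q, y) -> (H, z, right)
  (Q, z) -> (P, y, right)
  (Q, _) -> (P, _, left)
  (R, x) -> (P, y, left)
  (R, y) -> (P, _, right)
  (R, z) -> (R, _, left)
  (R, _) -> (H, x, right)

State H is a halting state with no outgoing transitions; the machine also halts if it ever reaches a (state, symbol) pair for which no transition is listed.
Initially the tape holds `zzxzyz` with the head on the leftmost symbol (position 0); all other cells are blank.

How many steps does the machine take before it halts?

16

P | [z]zxzyz__   read z → write z, move right, go to P
P | z[z]xzyz__   read z → write z, move right, go to P
P | zz[x]zyz__   read x → write _, move left, go to Q
Q | z[z]_zyz__   read z → write y, move right, go to P
P | zy[_]zyz__   read _ → write x, move right, go to Q
Q | zyx[z]yz__   read z → write y, move right, go to P
P | zyxy[y]z__   read y → write z, move right, go to P
P | zyxyz[z]__   read z → write z, move right, go to P
P | zyxyzz[_]_   read _ → write x, move right, go to Q
Q | zyxyzzx[_]   read _ → write _, move left, go to P
P | zyxyzz[x]_   read x → write _, move left, go to Q
Q | zyxyz[z]__   read z → write y, move right, go to P
P | zyxyzy[_]_   read _ → write x, move right, go to Q
Q | zyxyzyx[_]   read _ → write _, move left, go to P
P | zyxyzy[x]_   read x → write _, move left, go to Q
Q | zyxyz[y]__   read y → write z, move right, go to H
H | zyxyzz[_]_
M halts after 16 transitions.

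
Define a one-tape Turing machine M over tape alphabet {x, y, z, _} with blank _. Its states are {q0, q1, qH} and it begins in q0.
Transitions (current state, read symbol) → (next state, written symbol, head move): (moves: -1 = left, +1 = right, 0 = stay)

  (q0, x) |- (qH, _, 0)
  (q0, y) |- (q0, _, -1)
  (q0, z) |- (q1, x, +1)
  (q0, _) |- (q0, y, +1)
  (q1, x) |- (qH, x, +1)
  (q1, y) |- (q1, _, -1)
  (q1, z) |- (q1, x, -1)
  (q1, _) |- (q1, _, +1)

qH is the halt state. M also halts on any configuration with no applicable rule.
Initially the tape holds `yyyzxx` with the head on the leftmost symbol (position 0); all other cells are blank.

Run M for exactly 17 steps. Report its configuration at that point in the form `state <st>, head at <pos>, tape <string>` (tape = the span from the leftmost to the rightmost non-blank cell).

state q0, head at -1, tape yy____zxx

state=q0 head=0 tape=___[y]yyzxx   (q0,y)→(q0,_,-1)
state=q0 head=-1 tape=__[_]_yyzxx   (q0,_)→(q0,y,+1)
state=q0 head=0 tape=__y[_]yyzxx   (q0,_)→(q0,y,+1)
state=q0 head=1 tape=__yy[y]yzxx   (q0,y)→(q0,_,-1)
state=q0 head=0 tape=__y[y]_yzxx   (q0,y)→(q0,_,-1)
state=q0 head=-1 tape=__[y]__yzxx   (q0,y)→(q0,_,-1)
state=q0 head=-2 tape=_[_]___yzxx   (q0,_)→(q0,y,+1)
state=q0 head=-1 tape=_y[_]__yzxx   (q0,_)→(q0,y,+1)
state=q0 head=0 tape=_yy[_]_yzxx   (q0,_)→(q0,y,+1)
state=q0 head=1 tape=_yyy[_]yzxx   (q0,_)→(q0,y,+1)
state=q0 head=2 tape=_yyyy[y]zxx   (q0,y)→(q0,_,-1)
state=q0 head=1 tape=_yyy[y]_zxx   (q0,y)→(q0,_,-1)
state=q0 head=0 tape=_yy[y]__zxx   (q0,y)→(q0,_,-1)
state=q0 head=-1 tape=_y[y]___zxx   (q0,y)→(q0,_,-1)
state=q0 head=-2 tape=_[y]____zxx   (q0,y)→(q0,_,-1)
state=q0 head=-3 tape=[_]_____zxx   (q0,_)→(q0,y,+1)
state=q0 head=-2 tape=y[_]____zxx   (q0,_)→(q0,y,+1)
state=q0 head=-1 tape=yy[_]___zxx
After 17 steps: state q0, head at -1, tape yy____zxx.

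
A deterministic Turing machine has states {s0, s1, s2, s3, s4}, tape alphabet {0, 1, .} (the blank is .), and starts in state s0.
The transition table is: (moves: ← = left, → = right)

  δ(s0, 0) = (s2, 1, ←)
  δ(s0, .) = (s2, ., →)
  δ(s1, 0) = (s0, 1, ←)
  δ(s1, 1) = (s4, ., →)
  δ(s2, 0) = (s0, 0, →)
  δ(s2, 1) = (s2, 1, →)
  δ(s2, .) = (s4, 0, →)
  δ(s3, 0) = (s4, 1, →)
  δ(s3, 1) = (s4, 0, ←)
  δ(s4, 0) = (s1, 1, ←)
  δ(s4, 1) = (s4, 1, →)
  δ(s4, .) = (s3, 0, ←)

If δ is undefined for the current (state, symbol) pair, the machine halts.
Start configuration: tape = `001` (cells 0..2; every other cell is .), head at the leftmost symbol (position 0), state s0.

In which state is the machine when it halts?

s3

state=s0 head=0 tape=.[0]01..   (s0,0)→(s2,1,←)
state=s2 head=-1 tape=[.]101..   (s2,.)→(s4,0,→)
state=s4 head=0 tape=0[1]01..   (s4,1)→(s4,1,→)
state=s4 head=1 tape=01[0]1..   (s4,0)→(s1,1,←)
state=s1 head=0 tape=0[1]11..   (s1,1)→(s4,.,→)
state=s4 head=1 tape=0.[1]1..   (s4,1)→(s4,1,→)
state=s4 head=2 tape=0.1[1]..   (s4,1)→(s4,1,→)
state=s4 head=3 tape=0.11[.].   (s4,.)→(s3,0,←)
state=s3 head=2 tape=0.1[1]0.   (s3,1)→(s4,0,←)
state=s4 head=1 tape=0.[1]00.   (s4,1)→(s4,1,→)
state=s4 head=2 tape=0.1[0]0.   (s4,0)→(s1,1,←)
state=s1 head=1 tape=0.[1]10.   (s1,1)→(s4,.,→)
state=s4 head=2 tape=0..[1]0.   (s4,1)→(s4,1,→)
state=s4 head=3 tape=0..1[0].   (s4,0)→(s1,1,←)
state=s1 head=2 tape=0..[1]1.   (s1,1)→(s4,.,→)
state=s4 head=3 tape=0...[1].   (s4,1)→(s4,1,→)
state=s4 head=4 tape=0...1[.]   (s4,.)→(s3,0,←)
state=s3 head=3 tape=0...[1]0   (s3,1)→(s4,0,←)
state=s4 head=2 tape=0..[.]00   (s4,.)→(s3,0,←)
state=s3 head=1 tape=0.[.]000
No transition is defined for (s3, .); M halts in state s3.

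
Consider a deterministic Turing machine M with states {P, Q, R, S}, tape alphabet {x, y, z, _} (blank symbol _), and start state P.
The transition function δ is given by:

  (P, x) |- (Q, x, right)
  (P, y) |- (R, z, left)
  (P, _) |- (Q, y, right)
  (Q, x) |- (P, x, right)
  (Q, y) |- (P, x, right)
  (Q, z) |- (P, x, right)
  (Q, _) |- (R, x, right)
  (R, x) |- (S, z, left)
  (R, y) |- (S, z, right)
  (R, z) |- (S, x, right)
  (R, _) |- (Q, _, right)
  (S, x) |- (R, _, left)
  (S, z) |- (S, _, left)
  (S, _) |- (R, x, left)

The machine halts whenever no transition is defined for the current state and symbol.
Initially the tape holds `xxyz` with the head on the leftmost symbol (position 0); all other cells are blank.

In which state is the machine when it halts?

P | __[x]xyz   read x → write x, move right, go to Q
Q | __x[x]yz   read x → write x, move right, go to P
P | __xx[y]z   read y → write z, move left, go to R
R | __x[x]zz   read x → write z, move left, go to S
S | __[x]zzz   read x → write _, move left, go to R
R | _[_]_zzz   read _ → write _, move right, go to Q
Q | __[_]zzz   read _ → write x, move right, go to R
R | __x[z]zz   read z → write x, move right, go to S
S | __xx[z]z   read z → write _, move left, go to S
S | __x[x]_z   read x → write _, move left, go to R
R | __[x]__z   read x → write z, move left, go to S
S | _[_]z__z   read _ → write x, move left, go to R
R | [_]xz__z   read _ → write _, move right, go to Q
Q | _[x]z__z   read x → write x, move right, go to P
P | _x[z]__z
No transition is defined for (P, z); M halts in state P.

P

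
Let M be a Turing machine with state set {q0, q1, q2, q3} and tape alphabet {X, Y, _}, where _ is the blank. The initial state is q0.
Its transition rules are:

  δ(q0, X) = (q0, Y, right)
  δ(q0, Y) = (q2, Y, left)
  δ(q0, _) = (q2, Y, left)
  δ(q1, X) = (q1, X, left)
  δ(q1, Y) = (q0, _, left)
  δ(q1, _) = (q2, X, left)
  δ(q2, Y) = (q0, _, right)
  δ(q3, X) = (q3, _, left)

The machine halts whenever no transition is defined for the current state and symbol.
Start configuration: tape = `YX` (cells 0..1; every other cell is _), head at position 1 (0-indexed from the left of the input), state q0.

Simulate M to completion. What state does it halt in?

q2

q0 | Y[X]_   read X → write Y, move right, go to q0
q0 | YY[_]   read _ → write Y, move left, go to q2
q2 | Y[Y]Y   read Y → write _, move right, go to q0
q0 | Y_[Y]   read Y → write Y, move left, go to q2
q2 | Y[_]Y
No transition is defined for (q2, _); M halts in state q2.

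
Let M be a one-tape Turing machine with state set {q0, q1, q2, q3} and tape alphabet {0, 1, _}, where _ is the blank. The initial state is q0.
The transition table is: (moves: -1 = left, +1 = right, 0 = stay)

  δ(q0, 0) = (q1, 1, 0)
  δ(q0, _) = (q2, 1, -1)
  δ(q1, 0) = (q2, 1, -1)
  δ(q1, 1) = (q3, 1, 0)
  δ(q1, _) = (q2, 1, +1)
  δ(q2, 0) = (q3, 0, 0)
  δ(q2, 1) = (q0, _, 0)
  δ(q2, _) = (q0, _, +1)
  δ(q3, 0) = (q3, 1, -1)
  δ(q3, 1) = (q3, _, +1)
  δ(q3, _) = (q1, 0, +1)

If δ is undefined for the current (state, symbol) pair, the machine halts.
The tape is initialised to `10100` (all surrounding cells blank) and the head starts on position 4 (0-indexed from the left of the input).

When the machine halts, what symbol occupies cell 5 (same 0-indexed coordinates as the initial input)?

0

state=q0 head=4 tape=1010[0]____   (q0,0)→(q1,1,0)
state=q1 head=4 tape=1010[1]____   (q1,1)→(q3,1,0)
state=q3 head=4 tape=1010[1]____   (q3,1)→(q3,_,+1)
state=q3 head=5 tape=1010_[_]___   (q3,_)→(q1,0,+1)
state=q1 head=6 tape=1010_0[_]__   (q1,_)→(q2,1,+1)
state=q2 head=7 tape=1010_01[_]_   (q2,_)→(q0,_,+1)
state=q0 head=8 tape=1010_01_[_]   (q0,_)→(q2,1,-1)
state=q2 head=7 tape=1010_01[_]1   (q2,_)→(q0,_,+1)
state=q0 head=8 tape=1010_01_[1]
Cell 5 holds 0 when M halts.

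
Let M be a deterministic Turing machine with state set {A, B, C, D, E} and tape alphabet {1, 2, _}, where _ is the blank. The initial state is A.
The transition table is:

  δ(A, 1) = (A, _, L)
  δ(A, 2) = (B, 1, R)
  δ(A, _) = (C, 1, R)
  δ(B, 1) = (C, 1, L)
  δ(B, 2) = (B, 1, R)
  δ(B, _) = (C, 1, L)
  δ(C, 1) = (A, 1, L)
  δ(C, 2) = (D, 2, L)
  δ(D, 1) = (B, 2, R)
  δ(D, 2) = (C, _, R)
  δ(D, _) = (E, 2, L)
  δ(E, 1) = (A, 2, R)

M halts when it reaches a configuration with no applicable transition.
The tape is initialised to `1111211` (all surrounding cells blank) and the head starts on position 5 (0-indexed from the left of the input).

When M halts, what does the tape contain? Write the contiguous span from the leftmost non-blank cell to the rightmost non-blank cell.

state=A head=5 tape=_11112[1]1   (A,1)→(A,_,L)
state=A head=4 tape=_1111[2]_1   (A,2)→(B,1,R)
state=B head=5 tape=_11111[_]1   (B,_)→(C,1,L)
state=C head=4 tape=_1111[1]11   (C,1)→(A,1,L)
state=A head=3 tape=_111[1]111   (A,1)→(A,_,L)
state=A head=2 tape=_11[1]_111   (A,1)→(A,_,L)
state=A head=1 tape=_1[1]__111   (A,1)→(A,_,L)
state=A head=0 tape=_[1]___111   (A,1)→(A,_,L)
state=A head=-1 tape=[_]____111   (A,_)→(C,1,R)
state=C head=0 tape=1[_]___111
The non-blank tape span at halt is 1____111.

1____111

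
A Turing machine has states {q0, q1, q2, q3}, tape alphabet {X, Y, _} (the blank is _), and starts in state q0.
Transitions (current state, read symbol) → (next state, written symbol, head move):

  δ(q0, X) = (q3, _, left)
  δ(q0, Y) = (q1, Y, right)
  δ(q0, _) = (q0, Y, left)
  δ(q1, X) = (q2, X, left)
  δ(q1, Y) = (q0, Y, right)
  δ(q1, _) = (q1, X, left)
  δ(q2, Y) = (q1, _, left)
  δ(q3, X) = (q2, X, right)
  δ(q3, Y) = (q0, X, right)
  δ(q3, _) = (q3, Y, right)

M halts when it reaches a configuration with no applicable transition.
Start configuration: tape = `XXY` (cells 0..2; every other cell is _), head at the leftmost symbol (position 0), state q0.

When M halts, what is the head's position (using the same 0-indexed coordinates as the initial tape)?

q0 | __[X]XY   read X → write _, move left, go to q3
q3 | _[_]_XY   read _ → write Y, move right, go to q3
q3 | _Y[_]XY   read _ → write Y, move right, go to q3
q3 | _YY[X]Y   read X → write X, move right, go to q2
q2 | _YYX[Y]   read Y → write _, move left, go to q1
q1 | _YY[X]_   read X → write X, move left, go to q2
q2 | _Y[Y]X_   read Y → write _, move left, go to q1
q1 | _[Y]_X_   read Y → write Y, move right, go to q0
q0 | _Y[_]X_   read _ → write Y, move left, go to q0
q0 | _[Y]YX_   read Y → write Y, move right, go to q1
q1 | _Y[Y]X_   read Y → write Y, move right, go to q0
q0 | _YY[X]_   read X → write _, move left, go to q3
q3 | _Y[Y]__   read Y → write X, move right, go to q0
q0 | _YX[_]_   read _ → write Y, move left, go to q0
q0 | _Y[X]Y_   read X → write _, move left, go to q3
q3 | _[Y]_Y_   read Y → write X, move right, go to q0
q0 | _X[_]Y_   read _ → write Y, move left, go to q0
q0 | _[X]YY_   read X → write _, move left, go to q3
q3 | [_]_YY_   read _ → write Y, move right, go to q3
q3 | Y[_]YY_   read _ → write Y, move right, go to q3
q3 | YY[Y]Y_   read Y → write X, move right, go to q0
q0 | YYX[Y]_   read Y → write Y, move right, go to q1
q1 | YYXY[_]   read _ → write X, move left, go to q1
q1 | YYX[Y]X   read Y → write Y, move right, go to q0
q0 | YYXY[X]   read X → write _, move left, go to q3
q3 | YYX[Y]_   read Y → write X, move right, go to q0
q0 | YYXX[_]   read _ → write Y, move left, go to q0
q0 | YYX[X]Y   read X → write _, move left, go to q3
q3 | YY[X]_Y   read X → write X, move right, go to q2
q2 | YYX[_]Y
At halt the head is at cell 1.

1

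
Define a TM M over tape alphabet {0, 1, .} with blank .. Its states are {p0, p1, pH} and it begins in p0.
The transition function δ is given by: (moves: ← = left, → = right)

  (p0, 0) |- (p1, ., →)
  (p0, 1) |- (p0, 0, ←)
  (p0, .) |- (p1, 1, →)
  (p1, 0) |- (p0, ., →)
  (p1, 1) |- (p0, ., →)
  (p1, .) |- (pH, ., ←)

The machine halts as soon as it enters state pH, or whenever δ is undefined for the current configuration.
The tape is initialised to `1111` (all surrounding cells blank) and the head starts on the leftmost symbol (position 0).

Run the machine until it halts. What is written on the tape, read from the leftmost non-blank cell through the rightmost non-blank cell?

1111.1

p0 | .[1]111..   read 1 → write 0, move ←, go to p0
p0 | [.]0111..   read . → write 1, move →, go to p1
p1 | 1[0]111..   read 0 → write ., move →, go to p0
p0 | 1.[1]11..   read 1 → write 0, move ←, go to p0
p0 | 1[.]011..   read . → write 1, move →, go to p1
p1 | 11[0]11..   read 0 → write ., move →, go to p0
p0 | 11.[1]1..   read 1 → write 0, move ←, go to p0
p0 | 11[.]01..   read . → write 1, move →, go to p1
p1 | 111[0]1..   read 0 → write ., move →, go to p0
p0 | 111.[1]..   read 1 → write 0, move ←, go to p0
p0 | 111[.]0..   read . → write 1, move →, go to p1
p1 | 1111[0]..   read 0 → write ., move →, go to p0
p0 | 1111.[.].   read . → write 1, move →, go to p1
p1 | 1111.1[.]   read . → write ., move ←, go to pH
pH | 1111.[1].
The non-blank tape span at halt is 1111.1.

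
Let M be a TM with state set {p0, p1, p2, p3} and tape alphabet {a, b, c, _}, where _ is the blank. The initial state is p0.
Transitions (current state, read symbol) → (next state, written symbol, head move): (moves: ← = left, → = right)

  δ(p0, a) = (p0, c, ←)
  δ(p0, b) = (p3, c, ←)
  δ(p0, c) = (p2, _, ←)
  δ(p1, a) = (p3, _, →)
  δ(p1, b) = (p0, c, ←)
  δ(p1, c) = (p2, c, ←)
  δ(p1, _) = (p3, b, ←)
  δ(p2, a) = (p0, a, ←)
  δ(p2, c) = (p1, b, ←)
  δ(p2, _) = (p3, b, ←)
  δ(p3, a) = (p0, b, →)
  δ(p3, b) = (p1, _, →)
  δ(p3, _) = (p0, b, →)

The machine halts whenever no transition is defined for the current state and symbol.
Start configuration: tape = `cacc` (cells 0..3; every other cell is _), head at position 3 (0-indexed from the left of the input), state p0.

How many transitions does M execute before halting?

15

state=p0 head=3 tape=cac[c]   (p0,c)→(p2,_,←)
state=p2 head=2 tape=ca[c]_   (p2,c)→(p1,b,←)
state=p1 head=1 tape=c[a]b_   (p1,a)→(p3,_,→)
state=p3 head=2 tape=c_[b]_   (p3,b)→(p1,_,→)
state=p1 head=3 tape=c__[_]   (p1,_)→(p3,b,←)
state=p3 head=2 tape=c_[_]b   (p3,_)→(p0,b,→)
state=p0 head=3 tape=c_b[b]   (p0,b)→(p3,c,←)
state=p3 head=2 tape=c_[b]c   (p3,b)→(p1,_,→)
state=p1 head=3 tape=c__[c]   (p1,c)→(p2,c,←)
state=p2 head=2 tape=c_[_]c   (p2,_)→(p3,b,←)
state=p3 head=1 tape=c[_]bc   (p3,_)→(p0,b,→)
state=p0 head=2 tape=cb[b]c   (p0,b)→(p3,c,←)
state=p3 head=1 tape=c[b]cc   (p3,b)→(p1,_,→)
state=p1 head=2 tape=c_[c]c   (p1,c)→(p2,c,←)
state=p2 head=1 tape=c[_]cc   (p2,_)→(p3,b,←)
state=p3 head=0 tape=[c]bcc
M halts after 15 transitions.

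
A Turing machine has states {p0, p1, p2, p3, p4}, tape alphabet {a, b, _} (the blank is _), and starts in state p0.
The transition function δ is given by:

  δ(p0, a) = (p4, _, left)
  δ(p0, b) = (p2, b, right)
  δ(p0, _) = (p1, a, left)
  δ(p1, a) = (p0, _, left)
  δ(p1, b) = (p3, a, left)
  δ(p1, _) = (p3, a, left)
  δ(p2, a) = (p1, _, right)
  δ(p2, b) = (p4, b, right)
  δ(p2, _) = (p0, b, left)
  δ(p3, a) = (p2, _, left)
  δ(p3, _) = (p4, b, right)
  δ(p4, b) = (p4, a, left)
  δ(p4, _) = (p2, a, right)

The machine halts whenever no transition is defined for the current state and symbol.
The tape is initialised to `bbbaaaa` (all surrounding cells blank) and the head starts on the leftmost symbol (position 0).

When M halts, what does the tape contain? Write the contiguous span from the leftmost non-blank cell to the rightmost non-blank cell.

p0 | ____[b]bbaaaa   read b → write b, move right, go to p2
p2 | ____b[b]baaaa   read b → write b, move right, go to p4
p4 | ____bb[b]aaaa   read b → write a, move left, go to p4
p4 | ____b[b]aaaaa   read b → write a, move left, go to p4
p4 | ____[b]aaaaaa   read b → write a, move left, go to p4
p4 | ___[_]aaaaaaa   read _ → write a, move right, go to p2
p2 | ___a[a]aaaaaa   read a → write _, move right, go to p1
p1 | ___a_[a]aaaaa   read a → write _, move left, go to p0
p0 | ___a[_]_aaaaa   read _ → write a, move left, go to p1
p1 | ___[a]a_aaaaa   read a → write _, move left, go to p0
p0 | __[_]_a_aaaaa   read _ → write a, move left, go to p1
p1 | _[_]a_a_aaaaa   read _ → write a, move left, go to p3
p3 | [_]aa_a_aaaaa   read _ → write b, move right, go to p4
p4 | b[a]a_a_aaaaa
The non-blank tape span at halt is baa_a_aaaaa.

baa_a_aaaaa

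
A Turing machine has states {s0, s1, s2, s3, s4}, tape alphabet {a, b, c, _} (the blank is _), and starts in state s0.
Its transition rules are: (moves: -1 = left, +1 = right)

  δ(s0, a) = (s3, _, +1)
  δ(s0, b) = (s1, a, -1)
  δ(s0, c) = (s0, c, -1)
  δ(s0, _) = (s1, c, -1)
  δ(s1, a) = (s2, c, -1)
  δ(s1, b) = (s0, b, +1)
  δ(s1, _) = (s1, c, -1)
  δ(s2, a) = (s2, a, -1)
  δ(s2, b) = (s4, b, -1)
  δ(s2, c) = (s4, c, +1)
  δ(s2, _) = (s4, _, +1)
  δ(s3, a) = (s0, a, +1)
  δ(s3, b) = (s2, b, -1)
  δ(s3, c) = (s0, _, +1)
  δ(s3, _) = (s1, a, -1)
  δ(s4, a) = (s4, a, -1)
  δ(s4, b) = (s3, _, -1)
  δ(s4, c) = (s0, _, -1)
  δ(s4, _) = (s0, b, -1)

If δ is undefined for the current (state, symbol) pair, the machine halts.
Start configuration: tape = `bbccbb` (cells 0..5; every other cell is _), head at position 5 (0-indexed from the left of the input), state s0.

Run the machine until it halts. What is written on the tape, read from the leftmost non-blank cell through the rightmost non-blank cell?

state=s0 head=5 tape=bbccb[b]_   (s0,b)→(s1,a,-1)
state=s1 head=4 tape=bbcc[b]a_   (s1,b)→(s0,b,+1)
state=s0 head=5 tape=bbccb[a]_   (s0,a)→(s3,_,+1)
state=s3 head=6 tape=bbccb_[_]   (s3,_)→(s1,a,-1)
state=s1 head=5 tape=bbccb[_]a   (s1,_)→(s1,c,-1)
state=s1 head=4 tape=bbcc[b]ca   (s1,b)→(s0,b,+1)
state=s0 head=5 tape=bbccb[c]a   (s0,c)→(s0,c,-1)
state=s0 head=4 tape=bbcc[b]ca   (s0,b)→(s1,a,-1)
state=s1 head=3 tape=bbc[c]aca
The non-blank tape span at halt is bbccaca.

bbccaca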